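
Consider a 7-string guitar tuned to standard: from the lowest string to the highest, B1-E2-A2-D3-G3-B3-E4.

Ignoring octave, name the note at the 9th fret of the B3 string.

G#

Each fret is one semitone, so B3 + 9 = G#.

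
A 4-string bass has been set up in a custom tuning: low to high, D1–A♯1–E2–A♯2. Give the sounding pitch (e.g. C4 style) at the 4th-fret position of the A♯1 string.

The open A♯1 string plus 4 semitones: A#–B–C–C#–D.
The walk passes from B into C once, so the octave number goes from 1 to 2.

D2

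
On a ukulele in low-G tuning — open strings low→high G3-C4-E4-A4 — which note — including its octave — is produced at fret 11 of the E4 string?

D#5

Each fret is one semitone, so E4 + 11 = D#5.
(Equivalently spelled Eb5.)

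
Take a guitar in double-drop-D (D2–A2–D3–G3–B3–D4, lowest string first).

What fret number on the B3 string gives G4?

8

G4 is 8 semitones above the open B3 (B–C–C#–D–D#–E–F–F#–G), so it sits at fret 8.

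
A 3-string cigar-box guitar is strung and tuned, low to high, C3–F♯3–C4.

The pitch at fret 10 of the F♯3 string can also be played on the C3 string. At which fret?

16

F♯3 at fret 10 is F♯3 + 10 semitones = E4.
The open C3 string is 6 semitones below the open F♯3, so the same pitch on the C3 string lies at fret 10 + 6 = 16.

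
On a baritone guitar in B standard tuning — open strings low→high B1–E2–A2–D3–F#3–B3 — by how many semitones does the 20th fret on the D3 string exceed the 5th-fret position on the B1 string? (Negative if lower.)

30 semitones

D3 at fret 20 → A#4 (MIDI 70); B1 at fret 5 → E2 (MIDI 40).
70 − 40 = 30, so the two pitches are 30 semitones apart.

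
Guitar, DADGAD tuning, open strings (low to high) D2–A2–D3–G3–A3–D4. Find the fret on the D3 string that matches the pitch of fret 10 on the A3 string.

Fret 10 on A3 is MIDI 57 + 10 = 67 (G4). On the D3 string (open MIDI 50), that pitch is 67 − 50 = fret 17.

17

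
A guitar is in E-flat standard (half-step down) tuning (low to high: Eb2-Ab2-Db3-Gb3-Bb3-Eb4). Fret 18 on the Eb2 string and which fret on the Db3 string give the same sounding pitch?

Fret 18 on Eb2 is MIDI 39 + 18 = 57 (A3). On the Db3 string (open MIDI 49), that pitch is 57 − 49 = fret 8.

8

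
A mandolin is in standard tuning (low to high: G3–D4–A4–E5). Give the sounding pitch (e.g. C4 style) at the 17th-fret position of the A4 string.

The open A4 string plus 17 semitones: A–A#–B–C–…–C–C#–D.
The walk passes from B into C 2 times, so the octave number goes from 4 to 6.

D6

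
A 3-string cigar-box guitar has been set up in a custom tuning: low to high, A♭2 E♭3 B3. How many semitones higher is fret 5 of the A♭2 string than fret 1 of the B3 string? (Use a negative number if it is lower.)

-11 semitones

A♭2 at fret 5 → D♭3 (MIDI 49); B3 at fret 1 → C4 (MIDI 60).
49 − 60 = -11, so the two pitches are 11 semitones apart.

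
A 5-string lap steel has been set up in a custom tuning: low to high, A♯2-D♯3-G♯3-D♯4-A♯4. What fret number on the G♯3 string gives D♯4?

D♯4 is 7 semitones above the open G♯3 (G#–A–A#–B–C–C#–D–D#), so it sits at fret 7.

7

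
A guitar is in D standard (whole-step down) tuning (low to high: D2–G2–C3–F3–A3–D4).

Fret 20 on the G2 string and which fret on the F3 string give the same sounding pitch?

G2 at fret 20 is G2 + 20 semitones = D#4.
The open F3 string is 10 semitones above the open G2, so the same pitch on the F3 string lies at fret 20 − 10 = 10.

10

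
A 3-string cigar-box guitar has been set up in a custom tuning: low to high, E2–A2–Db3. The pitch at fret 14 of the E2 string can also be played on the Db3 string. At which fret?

E2 at fret 14 is E2 + 14 semitones = Gb3.
The open Db3 string is 9 semitones above the open E2, so the same pitch on the Db3 string lies at fret 14 − 9 = 5.

5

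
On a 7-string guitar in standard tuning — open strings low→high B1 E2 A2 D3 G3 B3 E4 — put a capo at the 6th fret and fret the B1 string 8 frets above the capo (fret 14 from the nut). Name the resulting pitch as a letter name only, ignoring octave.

C#

The capo raises the open B1 by 6 semitones to F2; fretting 8 more gives B1 + 6 + 8 = B1 + 14 semitones, landing on C#.
(Also written Db.)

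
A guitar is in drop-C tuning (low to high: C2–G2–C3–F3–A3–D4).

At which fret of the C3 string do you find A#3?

10

A#3 is 10 semitones above the open C3 (C–C#–D–D#–…–G#–A–A#), so it sits at fret 10.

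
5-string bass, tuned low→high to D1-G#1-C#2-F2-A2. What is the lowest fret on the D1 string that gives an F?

From D1, count semitones up the chromatic scale until reaching F: D–D#–E–F — 3 steps.

3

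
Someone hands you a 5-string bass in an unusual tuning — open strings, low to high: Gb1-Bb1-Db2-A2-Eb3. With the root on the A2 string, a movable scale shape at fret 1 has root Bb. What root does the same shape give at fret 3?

Moving from fret 1 to fret 3 shifts the root by 2 semitones.
Bb up 2 semitones is C.

C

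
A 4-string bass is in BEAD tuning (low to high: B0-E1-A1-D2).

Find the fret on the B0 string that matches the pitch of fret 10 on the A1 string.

20

A1 at fret 10 is A1 + 10 semitones = G2.
The open B0 string is 10 semitones below the open A1, so the same pitch on the B0 string lies at fret 10 + 10 = 20.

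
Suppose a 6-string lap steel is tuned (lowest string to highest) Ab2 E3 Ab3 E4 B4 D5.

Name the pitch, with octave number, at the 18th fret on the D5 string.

Ab6

The open D5 string plus 18 semitones: D–Eb–E–F–…–Gb–G–Ab.
The walk passes from B into C once, so the octave number goes from 5 to 6.
(Equivalently spelled G#6.)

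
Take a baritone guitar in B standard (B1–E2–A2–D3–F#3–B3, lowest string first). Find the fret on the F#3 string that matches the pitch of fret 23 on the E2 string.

9

E2 at fret 23 is E2 + 23 semitones = D#4.
The open F#3 string is 14 semitones above the open E2, so the same pitch on the F#3 string lies at fret 23 − 14 = 9.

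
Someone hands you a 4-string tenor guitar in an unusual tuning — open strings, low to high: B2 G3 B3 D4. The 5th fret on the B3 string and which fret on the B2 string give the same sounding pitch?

17

Fret 5 on B3 is MIDI 59 + 5 = 64 (E4). On the B2 string (open MIDI 47), that pitch is 64 − 47 = fret 17.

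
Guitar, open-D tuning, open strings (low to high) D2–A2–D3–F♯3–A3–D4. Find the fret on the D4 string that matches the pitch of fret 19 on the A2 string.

Fret 19 on A2 is MIDI 45 + 19 = 64 (E4). On the D4 string (open MIDI 62), that pitch is 64 − 62 = fret 2.

2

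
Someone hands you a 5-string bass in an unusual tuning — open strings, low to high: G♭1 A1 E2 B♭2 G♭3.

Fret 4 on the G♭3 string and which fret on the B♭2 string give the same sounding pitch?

G♭3 at fret 4 is G♭3 + 4 semitones = B♭3.
The open B♭2 string is 8 semitones below the open G♭3, so the same pitch on the B♭2 string lies at fret 4 + 8 = 12.

12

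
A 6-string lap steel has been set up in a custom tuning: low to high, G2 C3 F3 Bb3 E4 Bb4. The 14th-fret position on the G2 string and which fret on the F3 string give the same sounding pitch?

G2 at fret 14 is G2 + 14 semitones = A3.
The open F3 string is 10 semitones above the open G2, so the same pitch on the F3 string lies at fret 14 − 10 = 4.

4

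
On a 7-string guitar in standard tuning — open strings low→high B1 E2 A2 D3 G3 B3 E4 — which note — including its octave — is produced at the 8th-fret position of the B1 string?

Each fret is one semitone, so B1 + 8 = G2.

G2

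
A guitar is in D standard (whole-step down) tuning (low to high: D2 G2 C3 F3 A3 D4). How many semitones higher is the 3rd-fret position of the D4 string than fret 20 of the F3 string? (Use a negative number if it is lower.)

D4 at fret 3 → F4 (MIDI 65); F3 at fret 20 → C#5 (MIDI 73).
65 − 73 = -8, so the two pitches are 8 semitones apart.

-8 semitones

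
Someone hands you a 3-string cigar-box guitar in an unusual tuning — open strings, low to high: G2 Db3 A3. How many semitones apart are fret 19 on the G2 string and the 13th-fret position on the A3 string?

8 semitones

G2 at fret 19 → D4 (MIDI 62); A3 at fret 13 → Bb4 (MIDI 70).
62 − 70 = -8, so the two pitches are 8 semitones apart, with Bb4 the higher.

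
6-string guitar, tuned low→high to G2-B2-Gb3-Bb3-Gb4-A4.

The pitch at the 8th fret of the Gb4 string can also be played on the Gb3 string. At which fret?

20

Fret 8 on Gb4 is MIDI 66 + 8 = 74 (D5). On the Gb3 string (open MIDI 54), that pitch is 74 − 54 = fret 20.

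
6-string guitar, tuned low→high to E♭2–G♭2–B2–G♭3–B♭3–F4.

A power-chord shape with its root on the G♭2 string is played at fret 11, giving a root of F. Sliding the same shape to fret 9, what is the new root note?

Moving from fret 11 to fret 9 shifts the root by -2 semitones.
F down 2 semitones is E♭.

E♭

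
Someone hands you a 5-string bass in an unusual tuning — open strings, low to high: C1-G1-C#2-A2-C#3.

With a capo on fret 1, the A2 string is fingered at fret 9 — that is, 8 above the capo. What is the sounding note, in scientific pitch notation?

F#3

The capo raises the open A2 by 1 semitone to A#2; fretting 8 more gives A2 + 1 + 8 = A2 + 9 semitones = F#3.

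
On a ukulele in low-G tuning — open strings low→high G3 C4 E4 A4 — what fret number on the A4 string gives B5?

14

B5 is 14 semitones above the open A4 (A–A#–B–C–…–A–A#–B), so it sits at fret 14.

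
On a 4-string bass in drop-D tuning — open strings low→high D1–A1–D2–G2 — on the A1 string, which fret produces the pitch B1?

2

B1 is 2 semitones above the open A1 (A–A#–B), so it sits at fret 2.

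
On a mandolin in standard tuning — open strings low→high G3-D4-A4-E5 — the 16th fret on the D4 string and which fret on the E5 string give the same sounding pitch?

2

Fret 16 on D4 is MIDI 62 + 16 = 78 (F#5). On the E5 string (open MIDI 76), that pitch is 78 − 76 = fret 2.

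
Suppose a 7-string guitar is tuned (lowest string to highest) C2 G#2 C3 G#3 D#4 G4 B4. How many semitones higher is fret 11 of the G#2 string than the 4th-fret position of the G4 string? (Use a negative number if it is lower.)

G#2 at fret 11 → G3 (MIDI 55); G4 at fret 4 → B4 (MIDI 71).
55 − 71 = -16, so the two pitches are 16 semitones apart.

-16 semitones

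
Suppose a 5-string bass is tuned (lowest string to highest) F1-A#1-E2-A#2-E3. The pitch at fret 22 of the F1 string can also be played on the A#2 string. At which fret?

5

F1 at fret 22 is F1 + 22 semitones = D#3.
The open A#2 string is 17 semitones above the open F1, so the same pitch on the A#2 string lies at fret 22 − 17 = 5.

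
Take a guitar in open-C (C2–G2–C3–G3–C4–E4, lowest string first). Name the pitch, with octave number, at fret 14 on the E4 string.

F#5

The open E4 string plus 14 semitones: E–F–F#–G–…–E–F–F#.
The walk passes from B into C once, so the octave number goes from 4 to 5.
(Equivalently spelled Gb5.)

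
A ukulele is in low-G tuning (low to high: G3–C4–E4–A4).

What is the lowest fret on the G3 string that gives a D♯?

From G3, count semitones up the chromatic scale until reaching D♯: G–G#–A–A#–B–C–C#–D–D# — 8 steps.

8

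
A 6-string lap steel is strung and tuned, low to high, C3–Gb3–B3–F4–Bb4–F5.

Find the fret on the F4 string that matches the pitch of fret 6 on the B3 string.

Fret 6 on B3 is MIDI 59 + 6 = 65 (F4). On the F4 string (open MIDI 65), that pitch is 65 − 65 = fret 0.

0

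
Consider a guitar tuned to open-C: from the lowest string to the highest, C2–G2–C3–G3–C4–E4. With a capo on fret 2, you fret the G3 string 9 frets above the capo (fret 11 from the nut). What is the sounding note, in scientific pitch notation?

F#4

The capo raises the open G3 by 2 semitones to A3; fretting 9 more gives G3 + 2 + 9 = G3 + 11 semitones = F#4.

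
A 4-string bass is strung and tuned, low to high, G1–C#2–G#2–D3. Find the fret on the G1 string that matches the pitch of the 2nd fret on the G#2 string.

G#2 at fret 2 is G#2 + 2 semitones = A#2.
The open G1 string is 13 semitones below the open G#2, so the same pitch on the G1 string lies at fret 2 + 13 = 15.

15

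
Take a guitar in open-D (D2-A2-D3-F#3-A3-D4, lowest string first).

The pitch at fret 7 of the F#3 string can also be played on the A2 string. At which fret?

Fret 7 on F#3 is MIDI 54 + 7 = 61 (C#4). On the A2 string (open MIDI 45), that pitch is 61 − 45 = fret 16.

16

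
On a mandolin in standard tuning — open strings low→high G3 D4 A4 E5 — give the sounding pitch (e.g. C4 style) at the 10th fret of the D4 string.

Each fret is one semitone, so D4 + 10 = C5.

C5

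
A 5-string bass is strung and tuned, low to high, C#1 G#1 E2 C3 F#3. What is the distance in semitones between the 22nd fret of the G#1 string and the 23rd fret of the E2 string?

G#1 at fret 22 → F#3 (MIDI 54); E2 at fret 23 → D#4 (MIDI 63).
54 − 63 = -9, so the two pitches are 9 semitones apart, with D#4 the higher.

9 semitones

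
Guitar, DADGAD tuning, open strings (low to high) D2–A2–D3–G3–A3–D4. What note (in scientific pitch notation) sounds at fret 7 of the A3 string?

E4

The open A3 string plus 7 semitones: A–A#–B–C–C#–D–D#–E.
The walk passes from B into C once, so the octave number goes from 3 to 4.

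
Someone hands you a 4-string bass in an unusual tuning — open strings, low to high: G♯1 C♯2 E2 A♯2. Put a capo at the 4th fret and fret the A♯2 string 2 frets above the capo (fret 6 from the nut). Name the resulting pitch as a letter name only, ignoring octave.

The capo raises the open A♯2 by 4 semitones to D3; fretting 2 more gives A♯2 + 4 + 2 = A♯2 + 6 semitones, landing on E.

E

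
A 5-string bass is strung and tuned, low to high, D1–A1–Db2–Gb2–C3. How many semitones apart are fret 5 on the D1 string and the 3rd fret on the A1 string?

D1 at fret 5 → G1 (MIDI 31); A1 at fret 3 → C2 (MIDI 36).
31 − 36 = -5, so the two pitches are 5 semitones apart, with C2 the higher.

5 semitones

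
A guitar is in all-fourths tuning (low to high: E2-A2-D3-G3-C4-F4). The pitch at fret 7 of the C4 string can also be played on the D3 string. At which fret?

Fret 7 on C4 is MIDI 60 + 7 = 67 (G4). On the D3 string (open MIDI 50), that pitch is 67 − 50 = fret 17.

17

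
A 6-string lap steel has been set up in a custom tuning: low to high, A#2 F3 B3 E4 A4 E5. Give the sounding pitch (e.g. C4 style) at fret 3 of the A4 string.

C5

Each fret is one semitone, so A4 + 3 = C5.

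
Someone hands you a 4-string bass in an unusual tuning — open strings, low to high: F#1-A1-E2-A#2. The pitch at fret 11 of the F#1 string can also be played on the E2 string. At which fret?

Fret 11 on F#1 is MIDI 30 + 11 = 41 (F2). On the E2 string (open MIDI 40), that pitch is 41 − 40 = fret 1.

1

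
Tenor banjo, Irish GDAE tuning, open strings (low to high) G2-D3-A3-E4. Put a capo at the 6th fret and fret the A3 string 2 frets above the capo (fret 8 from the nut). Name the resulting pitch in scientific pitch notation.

F4

The capo raises the open A3 by 6 semitones to D#4; fretting 2 more gives A3 + 6 + 2 = A3 + 8 semitones = F4.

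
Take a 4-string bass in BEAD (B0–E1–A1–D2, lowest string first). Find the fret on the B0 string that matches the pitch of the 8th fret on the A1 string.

A1 at fret 8 is A1 + 8 semitones = F2.
The open B0 string is 10 semitones below the open A1, so the same pitch on the B0 string lies at fret 8 + 10 = 18.

18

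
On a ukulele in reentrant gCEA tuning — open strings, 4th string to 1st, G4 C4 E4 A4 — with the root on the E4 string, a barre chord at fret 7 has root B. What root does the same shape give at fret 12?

E

Moving from fret 7 to fret 12 shifts the root by 5 semitones.
B up 5 semitones is E.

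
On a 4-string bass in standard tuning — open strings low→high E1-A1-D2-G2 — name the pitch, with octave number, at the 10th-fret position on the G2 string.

Each fret is one semitone, so G2 + 10 = F3.

F3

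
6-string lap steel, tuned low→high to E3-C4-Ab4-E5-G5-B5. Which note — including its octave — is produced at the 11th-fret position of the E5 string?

Eb6

E5 is MIDI 76. Adding 11 gives 87, which is Eb6.
(Equivalently spelled D#6.)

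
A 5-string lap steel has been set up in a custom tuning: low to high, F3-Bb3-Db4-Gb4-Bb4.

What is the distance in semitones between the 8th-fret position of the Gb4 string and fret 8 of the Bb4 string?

4 semitones

Gb4 at fret 8 → D5 (MIDI 74); Bb4 at fret 8 → Gb5 (MIDI 78).
74 − 78 = -4, so the two pitches are 4 semitones apart, with Gb5 the higher.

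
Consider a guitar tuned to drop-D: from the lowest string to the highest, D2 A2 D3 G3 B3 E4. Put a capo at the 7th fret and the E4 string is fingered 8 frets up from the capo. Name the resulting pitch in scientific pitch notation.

The capo raises the open E4 by 7 semitones to B4; fretting 8 more gives E4 + 7 + 8 = E4 + 15 semitones = G5.

G5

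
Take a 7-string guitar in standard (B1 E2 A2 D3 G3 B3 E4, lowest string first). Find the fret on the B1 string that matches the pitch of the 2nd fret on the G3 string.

Fret 2 on G3 is MIDI 55 + 2 = 57 (A3). On the B1 string (open MIDI 35), that pitch is 57 − 35 = fret 22.

22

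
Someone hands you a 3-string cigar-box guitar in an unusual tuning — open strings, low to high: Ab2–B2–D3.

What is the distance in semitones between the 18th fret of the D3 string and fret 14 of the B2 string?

7 semitones

D3 at fret 18 → Ab4 (MIDI 68); B2 at fret 14 → Db4 (MIDI 61).
68 − 61 = 7, so the two pitches are 7 semitones apart, with Ab4 the higher.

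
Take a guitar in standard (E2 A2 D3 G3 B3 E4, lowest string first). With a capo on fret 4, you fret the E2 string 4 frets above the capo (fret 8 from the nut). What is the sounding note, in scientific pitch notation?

C3

The capo raises the open E2 by 4 semitones to G#2; fretting 4 more gives E2 + 4 + 4 = E2 + 8 semitones = C3.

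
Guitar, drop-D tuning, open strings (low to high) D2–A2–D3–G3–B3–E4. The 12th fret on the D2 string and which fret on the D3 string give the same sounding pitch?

D2 at fret 12 is D2 + 12 semitones = D3.
The open D3 string is 12 semitones above the open D2, so the same pitch on the D3 string lies at fret 12 − 12 = 0.

0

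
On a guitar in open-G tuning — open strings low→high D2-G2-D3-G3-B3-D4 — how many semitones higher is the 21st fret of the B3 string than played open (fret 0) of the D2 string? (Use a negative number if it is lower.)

42 semitones

B3 at fret 21 → G♯5 (MIDI 80); D2 at fret 0 → D2 (MIDI 38).
80 − 38 = 42, so the two pitches are 42 semitones apart.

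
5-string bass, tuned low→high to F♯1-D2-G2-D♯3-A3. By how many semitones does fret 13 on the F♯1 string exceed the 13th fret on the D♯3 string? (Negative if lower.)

-21 semitones

F♯1 at fret 13 → G2 (MIDI 43); D♯3 at fret 13 → E4 (MIDI 64).
43 − 64 = -21, so the two pitches are 21 semitones apart.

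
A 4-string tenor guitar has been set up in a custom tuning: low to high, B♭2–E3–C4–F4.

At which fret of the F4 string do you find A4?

4

A4 is 4 semitones above the open F4 (F–Gb–G–Ab–A), so it sits at fret 4.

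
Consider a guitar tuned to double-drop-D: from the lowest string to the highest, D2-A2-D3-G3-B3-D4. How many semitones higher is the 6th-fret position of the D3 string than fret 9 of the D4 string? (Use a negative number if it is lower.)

-15 semitones

D3 at fret 6 → G#3 (MIDI 56); D4 at fret 9 → B4 (MIDI 71).
56 − 71 = -15, so the two pitches are 15 semitones apart.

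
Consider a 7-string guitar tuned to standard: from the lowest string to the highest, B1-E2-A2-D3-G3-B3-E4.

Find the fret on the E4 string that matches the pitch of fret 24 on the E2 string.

E2 at fret 24 is E2 + 24 semitones = E4.
The open E4 string is 24 semitones above the open E2, so the same pitch on the E4 string lies at fret 24 − 24 = 0.

0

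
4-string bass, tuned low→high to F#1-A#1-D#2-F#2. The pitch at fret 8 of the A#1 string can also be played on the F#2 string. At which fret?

0

Fret 8 on A#1 is MIDI 34 + 8 = 42 (F#2). On the F#2 string (open MIDI 42), that pitch is 42 − 42 = fret 0.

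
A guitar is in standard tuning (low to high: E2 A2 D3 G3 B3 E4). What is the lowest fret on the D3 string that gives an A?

7

From D3, count semitones up the chromatic scale until reaching A: D–D#–E–F–F#–G–G#–A — 7 steps.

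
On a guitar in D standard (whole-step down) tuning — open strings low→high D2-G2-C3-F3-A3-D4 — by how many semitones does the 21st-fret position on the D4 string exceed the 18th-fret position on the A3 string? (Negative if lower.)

D4 at fret 21 → B5 (MIDI 83); A3 at fret 18 → D#5 (MIDI 75).
83 − 75 = 8, so the two pitches are 8 semitones apart.

8 semitones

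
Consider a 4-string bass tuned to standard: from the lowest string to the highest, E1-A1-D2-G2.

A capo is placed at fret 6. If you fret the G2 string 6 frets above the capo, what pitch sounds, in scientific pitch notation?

G3

The capo raises the open G2 by 6 semitones to C#3; fretting 6 more gives G2 + 6 + 6 = G2 + 12 semitones = G3.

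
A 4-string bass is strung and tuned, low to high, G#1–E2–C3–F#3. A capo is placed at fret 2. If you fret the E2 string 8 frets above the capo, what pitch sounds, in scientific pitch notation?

D3

The capo raises the open E2 by 2 semitones to F#2; fretting 8 more gives E2 + 2 + 8 = E2 + 10 semitones = D3.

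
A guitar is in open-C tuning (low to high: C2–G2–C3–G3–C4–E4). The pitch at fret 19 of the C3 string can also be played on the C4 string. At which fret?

7

Fret 19 on C3 is MIDI 48 + 19 = 67 (G4). On the C4 string (open MIDI 60), that pitch is 67 − 60 = fret 7.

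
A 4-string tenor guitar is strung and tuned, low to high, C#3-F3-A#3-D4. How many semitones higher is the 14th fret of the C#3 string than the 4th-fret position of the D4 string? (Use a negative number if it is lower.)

C#3 at fret 14 → D#4 (MIDI 63); D4 at fret 4 → F#4 (MIDI 66).
63 − 66 = -3, so the two pitches are 3 semitones apart.

-3 semitones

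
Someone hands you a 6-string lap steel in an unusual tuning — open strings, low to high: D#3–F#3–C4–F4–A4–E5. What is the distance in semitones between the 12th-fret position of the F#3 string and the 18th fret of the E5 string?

F#3 at fret 12 → F#4 (MIDI 66); E5 at fret 18 → A#6 (MIDI 94).
66 − 94 = -28, so the two pitches are 28 semitones apart, with A#6 the higher.

28 semitones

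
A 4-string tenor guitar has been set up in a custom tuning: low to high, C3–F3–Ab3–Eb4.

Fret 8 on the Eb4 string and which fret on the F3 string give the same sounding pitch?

Fret 8 on Eb4 is MIDI 63 + 8 = 71 (B4). On the F3 string (open MIDI 53), that pitch is 71 − 53 = fret 18.

18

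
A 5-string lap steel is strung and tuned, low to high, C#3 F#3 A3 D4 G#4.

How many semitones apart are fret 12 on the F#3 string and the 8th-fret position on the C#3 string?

9 semitones

F#3 at fret 12 → F#4 (MIDI 66); C#3 at fret 8 → A3 (MIDI 57).
66 − 57 = 9, so the two pitches are 9 semitones apart, with F#4 the higher.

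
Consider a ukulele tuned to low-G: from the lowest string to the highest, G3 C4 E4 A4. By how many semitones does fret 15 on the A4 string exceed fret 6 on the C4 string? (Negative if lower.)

18 semitones

A4 at fret 15 → C6 (MIDI 84); C4 at fret 6 → F#4 (MIDI 66).
84 − 66 = 18, so the two pitches are 18 semitones apart.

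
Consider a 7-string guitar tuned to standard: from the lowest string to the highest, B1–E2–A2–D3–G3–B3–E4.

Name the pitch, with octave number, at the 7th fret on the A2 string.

Each fret is one semitone, so A2 + 7 = E3.

E3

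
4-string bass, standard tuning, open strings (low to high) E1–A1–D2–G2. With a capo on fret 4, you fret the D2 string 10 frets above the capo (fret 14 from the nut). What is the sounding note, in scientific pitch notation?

The capo raises the open D2 by 4 semitones to F#2; fretting 10 more gives D2 + 4 + 10 = D2 + 14 semitones = E3.

E3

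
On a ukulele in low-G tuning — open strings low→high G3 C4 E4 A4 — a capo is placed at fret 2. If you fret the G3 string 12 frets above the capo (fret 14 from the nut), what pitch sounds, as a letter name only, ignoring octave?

A

The capo raises the open G3 by 2 semitones to A3; fretting 12 more gives G3 + 2 + 12 = G3 + 14 semitones, landing on A.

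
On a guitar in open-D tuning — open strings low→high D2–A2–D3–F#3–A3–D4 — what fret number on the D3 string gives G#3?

G#3 is 6 semitones above the open D3 (D–D#–E–F–F#–G–G#), so it sits at fret 6.

6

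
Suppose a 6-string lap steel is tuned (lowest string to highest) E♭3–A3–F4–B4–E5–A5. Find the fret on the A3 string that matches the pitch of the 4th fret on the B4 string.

18

Fret 4 on B4 is MIDI 71 + 4 = 75 (E♭5). On the A3 string (open MIDI 57), that pitch is 75 − 57 = fret 18.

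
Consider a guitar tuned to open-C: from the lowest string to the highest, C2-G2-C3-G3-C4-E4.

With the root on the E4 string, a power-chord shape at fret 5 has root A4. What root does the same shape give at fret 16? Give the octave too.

G#5

Moving from fret 5 to fret 16 shifts the root by 11 semitones.
A4 up 11 semitones is G#5.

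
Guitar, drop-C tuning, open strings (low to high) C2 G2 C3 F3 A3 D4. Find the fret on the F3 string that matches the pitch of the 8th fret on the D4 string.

D4 at fret 8 is D4 + 8 semitones = A#4.
The open F3 string is 9 semitones below the open D4, so the same pitch on the F3 string lies at fret 8 + 9 = 17.

17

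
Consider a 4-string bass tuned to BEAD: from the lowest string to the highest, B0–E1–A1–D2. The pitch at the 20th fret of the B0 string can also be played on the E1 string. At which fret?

Fret 20 on B0 is MIDI 23 + 20 = 43 (G2). On the E1 string (open MIDI 28), that pitch is 43 − 28 = fret 15.

15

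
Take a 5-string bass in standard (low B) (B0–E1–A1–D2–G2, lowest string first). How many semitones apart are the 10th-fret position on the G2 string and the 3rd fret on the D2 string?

G2 at fret 10 → F3 (MIDI 53); D2 at fret 3 → F2 (MIDI 41).
53 − 41 = 12, so the two pitches are 12 semitones apart, with F3 the higher.

12 semitones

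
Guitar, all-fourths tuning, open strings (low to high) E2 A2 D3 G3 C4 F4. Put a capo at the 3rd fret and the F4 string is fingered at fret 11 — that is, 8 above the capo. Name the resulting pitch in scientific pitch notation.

E5

The capo raises the open F4 by 3 semitones to G#4; fretting 8 more gives F4 + 3 + 8 = F4 + 11 semitones = E5.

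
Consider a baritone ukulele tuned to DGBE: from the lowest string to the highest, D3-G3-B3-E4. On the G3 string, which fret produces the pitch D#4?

D#4 is 8 semitones above the open G3 (G–G#–A–A#–B–C–C#–D–D#), so it sits at fret 8.

8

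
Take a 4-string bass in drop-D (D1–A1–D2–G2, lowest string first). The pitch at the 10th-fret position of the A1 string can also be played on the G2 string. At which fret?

A1 at fret 10 is A1 + 10 semitones = G2.
The open G2 string is 10 semitones above the open A1, so the same pitch on the G2 string lies at fret 10 − 10 = 0.

0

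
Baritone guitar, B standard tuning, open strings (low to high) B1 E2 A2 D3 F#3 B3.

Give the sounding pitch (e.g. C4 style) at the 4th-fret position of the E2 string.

G#2

E2 is MIDI 40. Adding 4 gives 44, which is G#2.
(Equivalently spelled Ab2.)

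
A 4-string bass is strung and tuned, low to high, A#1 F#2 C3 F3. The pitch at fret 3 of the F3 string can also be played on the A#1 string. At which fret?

22

Fret 3 on F3 is MIDI 53 + 3 = 56 (G#3). On the A#1 string (open MIDI 34), that pitch is 56 − 34 = fret 22.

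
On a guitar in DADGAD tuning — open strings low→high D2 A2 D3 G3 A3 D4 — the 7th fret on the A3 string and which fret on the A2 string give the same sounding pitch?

Fret 7 on A3 is MIDI 57 + 7 = 64 (E4). On the A2 string (open MIDI 45), that pitch is 64 − 45 = fret 19.

19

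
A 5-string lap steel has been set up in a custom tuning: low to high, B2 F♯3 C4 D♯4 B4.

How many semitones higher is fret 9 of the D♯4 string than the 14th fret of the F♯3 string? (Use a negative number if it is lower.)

4 semitones

D♯4 at fret 9 → C5 (MIDI 72); F♯3 at fret 14 → G♯4 (MIDI 68).
72 − 68 = 4, so the two pitches are 4 semitones apart.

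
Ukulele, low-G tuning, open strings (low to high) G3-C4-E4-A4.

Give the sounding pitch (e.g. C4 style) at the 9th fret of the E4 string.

Each fret is one semitone, so E4 + 9 = C♯5.

C♯5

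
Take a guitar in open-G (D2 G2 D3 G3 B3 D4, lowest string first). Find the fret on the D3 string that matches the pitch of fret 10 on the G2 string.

Fret 10 on G2 is MIDI 43 + 10 = 53 (F3). On the D3 string (open MIDI 50), that pitch is 53 − 50 = fret 3.

3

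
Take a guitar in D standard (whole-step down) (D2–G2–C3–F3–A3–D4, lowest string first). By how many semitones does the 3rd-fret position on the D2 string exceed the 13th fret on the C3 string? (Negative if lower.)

D2 at fret 3 → F2 (MIDI 41); C3 at fret 13 → C#4 (MIDI 61).
41 − 61 = -20, so the two pitches are 20 semitones apart.

-20 semitones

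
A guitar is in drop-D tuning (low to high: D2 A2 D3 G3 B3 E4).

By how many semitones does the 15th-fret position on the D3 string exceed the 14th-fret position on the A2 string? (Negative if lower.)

6 semitones

D3 at fret 15 → F4 (MIDI 65); A2 at fret 14 → B3 (MIDI 59).
65 − 59 = 6, so the two pitches are 6 semitones apart.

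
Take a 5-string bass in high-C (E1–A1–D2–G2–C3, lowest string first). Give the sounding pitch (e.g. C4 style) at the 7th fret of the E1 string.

B1

Each fret is one semitone, so E1 + 7 = B1.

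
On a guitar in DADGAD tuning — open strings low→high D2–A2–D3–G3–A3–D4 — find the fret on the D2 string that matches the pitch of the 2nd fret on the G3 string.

Fret 2 on G3 is MIDI 55 + 2 = 57 (A3). On the D2 string (open MIDI 38), that pitch is 57 − 38 = fret 19.

19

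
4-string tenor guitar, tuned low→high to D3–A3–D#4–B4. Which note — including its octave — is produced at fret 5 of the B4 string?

E5

The open B4 string plus 5 semitones: B–C–C#–D–D#–E.
The walk passes from B into C once, so the octave number goes from 4 to 5.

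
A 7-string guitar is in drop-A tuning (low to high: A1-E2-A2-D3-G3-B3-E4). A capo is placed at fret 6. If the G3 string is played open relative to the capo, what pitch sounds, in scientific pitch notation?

C#4

The capo raises the open G3 by 6 semitones to C#4; fretting 0 more gives G3 + 6 + 0 = G3 + 6 semitones = C#4.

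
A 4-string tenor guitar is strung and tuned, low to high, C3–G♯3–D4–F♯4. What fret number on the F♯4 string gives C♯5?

7

C♯5 is 7 semitones above the open F♯4 (F#–G–G#–A–A#–B–C–C#), so it sits at fret 7.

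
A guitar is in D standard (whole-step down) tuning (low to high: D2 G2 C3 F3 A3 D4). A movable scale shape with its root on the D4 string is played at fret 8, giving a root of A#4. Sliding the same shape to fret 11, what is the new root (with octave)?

Moving from fret 8 to fret 11 shifts the root by 3 semitones.
A#4 up 3 semitones is C#5.

C#5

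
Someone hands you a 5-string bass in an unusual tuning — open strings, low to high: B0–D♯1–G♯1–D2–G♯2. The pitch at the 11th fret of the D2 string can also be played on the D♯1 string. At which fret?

Fret 11 on D2 is MIDI 38 + 11 = 49 (C♯3). On the D♯1 string (open MIDI 27), that pitch is 49 − 27 = fret 22.

22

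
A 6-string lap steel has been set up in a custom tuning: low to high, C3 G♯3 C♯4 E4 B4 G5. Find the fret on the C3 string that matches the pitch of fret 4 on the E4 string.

20

E4 at fret 4 is E4 + 4 semitones = G♯4.
The open C3 string is 16 semitones below the open E4, so the same pitch on the C3 string lies at fret 4 + 16 = 20.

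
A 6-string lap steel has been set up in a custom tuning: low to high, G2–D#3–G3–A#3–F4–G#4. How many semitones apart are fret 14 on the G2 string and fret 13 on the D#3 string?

7 semitones

G2 at fret 14 → A3 (MIDI 57); D#3 at fret 13 → E4 (MIDI 64).
57 − 64 = -7, so the two pitches are 7 semitones apart, with E4 the higher.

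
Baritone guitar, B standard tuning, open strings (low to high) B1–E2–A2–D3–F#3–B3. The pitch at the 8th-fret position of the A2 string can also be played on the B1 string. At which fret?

A2 at fret 8 is A2 + 8 semitones = F3.
The open B1 string is 10 semitones below the open A2, so the same pitch on the B1 string lies at fret 8 + 10 = 18.

18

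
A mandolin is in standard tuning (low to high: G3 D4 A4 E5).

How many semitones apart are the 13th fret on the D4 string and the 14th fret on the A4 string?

8 semitones

D4 at fret 13 → D#5 (MIDI 75); A4 at fret 14 → B5 (MIDI 83).
75 − 83 = -8, so the two pitches are 8 semitones apart, with B5 the higher.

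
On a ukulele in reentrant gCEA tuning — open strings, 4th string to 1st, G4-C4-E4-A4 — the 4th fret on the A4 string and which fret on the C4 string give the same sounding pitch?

Fret 4 on A4 is MIDI 69 + 4 = 73 (C#5). On the C4 string (open MIDI 60), that pitch is 73 − 60 = fret 13.

13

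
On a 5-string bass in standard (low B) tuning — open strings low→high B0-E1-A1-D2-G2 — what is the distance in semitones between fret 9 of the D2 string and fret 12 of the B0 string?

D2 at fret 9 → B2 (MIDI 47); B0 at fret 12 → B1 (MIDI 35).
47 − 35 = 12, so the two pitches are 12 semitones apart, with B2 the higher.

12 semitones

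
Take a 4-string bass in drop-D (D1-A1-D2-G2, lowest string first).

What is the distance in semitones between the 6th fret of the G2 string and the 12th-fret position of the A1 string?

4 semitones

G2 at fret 6 → C#3 (MIDI 49); A1 at fret 12 → A2 (MIDI 45).
49 − 45 = 4, so the two pitches are 4 semitones apart, with C#3 the higher.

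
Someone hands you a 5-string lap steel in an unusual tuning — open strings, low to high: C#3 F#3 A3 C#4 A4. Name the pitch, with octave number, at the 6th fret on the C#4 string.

Each fret is one semitone, so C#4 + 6 = G4.

G4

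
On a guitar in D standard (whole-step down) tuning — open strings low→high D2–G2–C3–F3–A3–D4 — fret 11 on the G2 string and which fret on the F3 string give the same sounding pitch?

Fret 11 on G2 is MIDI 43 + 11 = 54 (F#3). On the F3 string (open MIDI 53), that pitch is 54 − 53 = fret 1.

1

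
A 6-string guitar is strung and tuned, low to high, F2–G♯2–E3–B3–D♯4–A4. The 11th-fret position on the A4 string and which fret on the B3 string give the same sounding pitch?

21

A4 at fret 11 is A4 + 11 semitones = G♯5.
The open B3 string is 10 semitones below the open A4, so the same pitch on the B3 string lies at fret 11 + 10 = 21.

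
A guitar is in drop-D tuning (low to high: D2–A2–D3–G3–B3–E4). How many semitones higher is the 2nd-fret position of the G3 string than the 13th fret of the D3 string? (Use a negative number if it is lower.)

G3 at fret 2 → A3 (MIDI 57); D3 at fret 13 → D#4 (MIDI 63).
57 − 63 = -6, so the two pitches are 6 semitones apart.

-6 semitones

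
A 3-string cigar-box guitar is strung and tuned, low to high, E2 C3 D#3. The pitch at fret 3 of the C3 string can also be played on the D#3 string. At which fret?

C3 at fret 3 is C3 + 3 semitones = D#3.
The open D#3 string is 3 semitones above the open C3, so the same pitch on the D#3 string lies at fret 3 − 3 = 0.

0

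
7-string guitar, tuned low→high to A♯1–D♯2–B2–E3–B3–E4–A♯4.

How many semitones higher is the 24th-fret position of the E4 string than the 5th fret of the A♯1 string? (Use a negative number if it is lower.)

E4 at fret 24 → E6 (MIDI 88); A♯1 at fret 5 → D♯2 (MIDI 39).
88 − 39 = 49, so the two pitches are 49 semitones apart.

49 semitones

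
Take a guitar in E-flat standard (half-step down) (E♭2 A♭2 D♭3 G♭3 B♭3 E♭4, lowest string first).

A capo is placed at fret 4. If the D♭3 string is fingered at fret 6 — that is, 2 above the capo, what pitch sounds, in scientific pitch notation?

G3

The capo raises the open D♭3 by 4 semitones to F3; fretting 2 more gives D♭3 + 4 + 2 = D♭3 + 6 semitones = G3.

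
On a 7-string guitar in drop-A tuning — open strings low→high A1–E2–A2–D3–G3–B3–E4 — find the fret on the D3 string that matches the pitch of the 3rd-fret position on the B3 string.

B3 at fret 3 is B3 + 3 semitones = D4.
The open D3 string is 9 semitones below the open B3, so the same pitch on the D3 string lies at fret 3 + 9 = 12.

12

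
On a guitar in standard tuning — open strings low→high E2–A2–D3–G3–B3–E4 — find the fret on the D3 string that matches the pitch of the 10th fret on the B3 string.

B3 at fret 10 is B3 + 10 semitones = A4.
The open D3 string is 9 semitones below the open B3, so the same pitch on the D3 string lies at fret 10 + 9 = 19.

19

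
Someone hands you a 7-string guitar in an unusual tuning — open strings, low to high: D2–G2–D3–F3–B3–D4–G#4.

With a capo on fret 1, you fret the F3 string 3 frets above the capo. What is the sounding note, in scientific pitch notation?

The capo raises the open F3 by 1 semitone to F#3; fretting 3 more gives F3 + 1 + 3 = F3 + 4 semitones = A3.

A3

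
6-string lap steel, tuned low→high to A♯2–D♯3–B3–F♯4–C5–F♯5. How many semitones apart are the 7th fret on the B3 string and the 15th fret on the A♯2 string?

5 semitones

B3 at fret 7 → F♯4 (MIDI 66); A♯2 at fret 15 → C♯4 (MIDI 61).
66 − 61 = 5, so the two pitches are 5 semitones apart, with F♯4 the higher.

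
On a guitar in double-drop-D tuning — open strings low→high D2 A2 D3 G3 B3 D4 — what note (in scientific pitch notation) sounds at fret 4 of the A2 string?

C#3

Each fret is one semitone, so A2 + 4 = C#3.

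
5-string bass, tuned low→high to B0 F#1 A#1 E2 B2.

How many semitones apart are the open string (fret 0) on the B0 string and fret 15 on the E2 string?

B0 at fret 0 → B0 (MIDI 23); E2 at fret 15 → G3 (MIDI 55).
23 − 55 = -32, so the two pitches are 32 semitones apart, with G3 the higher.

32 semitones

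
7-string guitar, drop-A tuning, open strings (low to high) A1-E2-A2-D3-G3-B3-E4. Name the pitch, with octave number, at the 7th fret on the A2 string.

E3

A2 is MIDI 45. Adding 7 gives 52, which is E3.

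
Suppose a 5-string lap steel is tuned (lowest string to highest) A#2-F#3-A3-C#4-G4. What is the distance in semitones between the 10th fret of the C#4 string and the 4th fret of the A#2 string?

21 semitones

C#4 at fret 10 → B4 (MIDI 71); A#2 at fret 4 → D3 (MIDI 50).
71 − 50 = 21, so the two pitches are 21 semitones apart, with B4 the higher.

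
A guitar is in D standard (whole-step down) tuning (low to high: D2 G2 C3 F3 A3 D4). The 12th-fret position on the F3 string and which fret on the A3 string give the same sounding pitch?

F3 at fret 12 is F3 + 12 semitones = F4.
The open A3 string is 4 semitones above the open F3, so the same pitch on the A3 string lies at fret 12 − 4 = 8.

8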